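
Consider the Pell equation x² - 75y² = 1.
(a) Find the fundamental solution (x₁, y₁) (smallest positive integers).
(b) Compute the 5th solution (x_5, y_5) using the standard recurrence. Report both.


Step 1: Find the fundamental solution (x₁, y₁) of x² - 75y² = 1.
  Expand √75 as a continued fraction. a₀ = ⌊√75⌋ = 8; iterate m_{k+1} = d_k·a_k − m_k, d_{k+1} = (75 − m_{k+1}²)/d_k, a_{k+1} = ⌊(a₀ + m_{k+1})/d_{k+1}⌋ (starting m₀ = 0, d₀ = 1), with convergents p_k = a_k·p_{k-1} + p_{k-2}, q_k = a_k·q_{k-1} + q_{k-2} (p₋₁ = 1, q₋₁ = 0):
  k = 0: a₀ = 8; p₀/q₀ = 8/1; p₀² − 75·q₀² = 64 − 75 = -11.
  k = 1: m = 8, d = 11, a = ⌊(8 + 8)/11⌋ = 1; p/q = (1·8 + 1)/(1·1 + 0) = 9/1; p² − 75·q² = 81 − 75 = 6.
  k = 2: m = 3, d = 6, a = ⌊(8 + 3)/6⌋ = 1; p/q = (1·9 + 8)/(1·1 + 1) = 17/2; p² − 75·q² = 289 − 300 = -11.
  k = 3: m = 3, d = 11, a = ⌊(8 + 3)/11⌋ = 1; p/q = (1·17 + 9)/(1·2 + 1) = 26/3; p² − 75·q² = 676 − 675 = 1.
  The first convergent with p² − 75·q² = 1 gives the fundamental solution (x₁, y₁) = (26, 3).
Step 2: Apply the recurrence (x_{n+1}, y_{n+1}) = (x₁x_n + 75y₁y_n, x₁y_n + y₁x_n) repeatedly.
  From (x_1, y_1) = (26, 3): x_2 = 26·26 + 75·3·3 = 1351; y_2 = 26·3 + 3·26 = 156.
  From (x_2, y_2) = (1351, 156): x_3 = 26·1351 + 75·3·156 = 70226; y_3 = 26·156 + 3·1351 = 8109.
  From (x_3, y_3) = (70226, 8109): x_4 = 26·70226 + 75·3·8109 = 3650401; y_4 = 26·8109 + 3·70226 = 421512.
  From (x_4, y_4) = (3650401, 421512): x_5 = 26·3650401 + 75·3·421512 = 189750626; y_5 = 26·421512 + 3·3650401 = 21910515.
Step 3: Verify x_5² - 75·y_5² = 36005300067391876 - 36005300067391875 = 1 (should be 1). ✓

(x_1, y_1) = (26, 3); (x_5, y_5) = (189750626, 21910515).


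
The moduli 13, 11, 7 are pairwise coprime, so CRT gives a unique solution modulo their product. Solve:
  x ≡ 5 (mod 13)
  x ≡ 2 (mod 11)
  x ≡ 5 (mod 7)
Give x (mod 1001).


Moduli 13, 11, 7 are pairwise coprime; by CRT there is a unique solution modulo M = 13 · 11 · 7 = 1001.
Solve pairwise, accumulating the modulus:
  Start with x ≡ 5 (mod 13).
  Combine with x ≡ 2 (mod 11): since gcd(13, 11) = 1, we get a unique residue mod 143.
    Write x = 5 + 13·t and substitute into x ≡ 2 (mod 11): 13·t ≡ 2 − 5 = -3 (mod 11).
    Reduce coefficients mod 11: 2·t ≡ 8 (mod 11).
    The inverse of 2 mod 11 is 6 (since 2·6 = 12 = 1·11 + 1), so t ≡ 6·8 = 48 ≡ 4 (mod 11).
    Then x = 5 + 13·4 = 57, valid modulo lcm(13, 11) = 143: x ≡ 57 (mod 143).
  Combine with x ≡ 5 (mod 7): since gcd(143, 7) = 1, we get a unique residue mod 1001.
    Write x = 57 + 143·t and substitute into x ≡ 5 (mod 7): 143·t ≡ 5 − 57 = -52 (mod 7).
    Reduce coefficients mod 7: 3·t ≡ 4 (mod 7).
    The inverse of 3 mod 7 is 5 (since 3·5 = 15 = 2·7 + 1), so t ≡ 5·4 = 20 ≡ 6 (mod 7).
    Then x = 57 + 143·6 = 915, valid modulo lcm(143, 7) = 1001: x ≡ 915 (mod 1001).
Verify: 915 mod 13 = 5 ✓, 915 mod 11 = 2 ✓, 915 mod 7 = 5 ✓.

x ≡ 915 (mod 1001).


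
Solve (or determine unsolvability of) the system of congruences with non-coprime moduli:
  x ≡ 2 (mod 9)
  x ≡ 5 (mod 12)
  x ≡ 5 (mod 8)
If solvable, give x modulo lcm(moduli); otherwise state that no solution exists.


Moduli 9, 12, 8 are not pairwise coprime, so CRT works modulo lcm(m_i) when all pairwise compatibility conditions hold.
Pairwise compatibility: gcd(m_i, m_j) must divide a_i - a_j for every pair.
Merge one congruence at a time:
  Start: x ≡ 2 (mod 9).
  Combine with x ≡ 5 (mod 12): gcd(9, 12) = 3; 5 - 2 = 3, which IS divisible by 3, so compatible.
    Write x = 2 + 9·t and substitute into x ≡ 5 (mod 12): 9·t ≡ 5 − 2 = 3 (mod 12).
    Divide the congruence (and modulus) by g = 3: 3·t ≡ 1 (mod 4).
    The inverse of 3 mod 4 is 3 (since 3·3 = 9 = 2·4 + 1), so t ≡ 3·1 = 3 ≡ 3 (mod 4).
    Then x = 2 + 9·3 = 29, valid modulo lcm(9, 12) = 36: x ≡ 29 (mod 36).
  Combine with x ≡ 5 (mod 8): gcd(36, 8) = 4; 5 - 29 = -24, which IS divisible by 4, so compatible.
    Write x = 29 + 36·t and substitute into x ≡ 5 (mod 8): 36·t ≡ 5 − 29 = -24 (mod 8).
    Divide the congruence (and modulus) by g = 4: 9·t ≡ -6 (mod 2).
    Reduce coefficients mod 2: 1·t ≡ 0 (mod 2).
    So t ≡ 0 (mod 2).
    Then x = 29 + 36·0 = 29, valid modulo lcm(36, 8) = 72: x ≡ 29 (mod 72).
Verify: 29 mod 9 = 2, 29 mod 12 = 5, 29 mod 8 = 5.

x ≡ 29 (mod 72).


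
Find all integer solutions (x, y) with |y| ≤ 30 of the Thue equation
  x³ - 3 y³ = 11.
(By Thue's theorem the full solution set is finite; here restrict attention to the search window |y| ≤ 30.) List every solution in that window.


The equation is x³ - 3y³ = 11. For fixed y, x³ = 3·y³ + 11, so a solution requires the RHS to be a perfect cube.
Strategy: iterate y from -30 to 30, compute RHS = 3·y³ + 11, and check whether it is a (positive or negative) perfect cube.
Check small values of y:
  y = 0: RHS = 11 is not a perfect cube.
  y = 1: RHS = 14 is not a perfect cube.
  y = -1: RHS = 8 = (2)³ ⇒ x = 2 works.
  y = 2: RHS = 35 is not a perfect cube.
  y = -2: RHS = -13 is not a perfect cube.
  y = 3: RHS = 92 is not a perfect cube.
  y = -3: RHS = -70 is not a perfect cube.
Continuing the search up to |y| = 30 finds no further solutions beyond those listed.
Collected solutions: (2, -1).

Solutions (with |y| ≤ 30): (2, -1).


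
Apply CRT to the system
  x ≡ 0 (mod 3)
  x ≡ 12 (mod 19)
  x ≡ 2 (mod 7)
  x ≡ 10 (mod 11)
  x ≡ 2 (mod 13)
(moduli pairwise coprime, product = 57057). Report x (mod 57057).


Product of moduli M = 3 · 19 · 7 · 11 · 13 = 57057.
Merge one congruence at a time:
  Start: x ≡ 0 (mod 3).
  Combine with x ≡ 12 (mod 19); new modulus lcm = 57.
    Write x = 0 + 3·t and substitute into x ≡ 12 (mod 19): 3·t ≡ 12 − 0 = 12 (mod 19).
    The inverse of 3 mod 19 is 13 (since 3·13 = 39 = 2·19 + 1), so t ≡ 13·12 = 156 ≡ 4 (mod 19).
    Then x = 0 + 3·4 = 12, valid modulo lcm(3, 19) = 57: x ≡ 12 (mod 57).
  Combine with x ≡ 2 (mod 7); new modulus lcm = 399.
    Write x = 12 + 57·t and substitute into x ≡ 2 (mod 7): 57·t ≡ 2 − 12 = -10 (mod 7).
    Reduce coefficients mod 7: 1·t ≡ 4 (mod 7).
    So t ≡ 4 (mod 7).
    Then x = 12 + 57·4 = 240, valid modulo lcm(57, 7) = 399: x ≡ 240 (mod 399).
  Combine with x ≡ 10 (mod 11); new modulus lcm = 4389.
    Write x = 240 + 399·t and substitute into x ≡ 10 (mod 11): 399·t ≡ 10 − 240 = -230 (mod 11).
    Reduce coefficients mod 11: 3·t ≡ 1 (mod 11).
    The inverse of 3 mod 11 is 4 (since 3·4 = 12 = 1·11 + 1), so t ≡ 4·1 = 4 ≡ 4 (mod 11).
    Then x = 240 + 399·4 = 1836, valid modulo lcm(399, 11) = 4389: x ≡ 1836 (mod 4389).
  Combine with x ≡ 2 (mod 13); new modulus lcm = 57057.
    Write x = 1836 + 4389·t and substitute into x ≡ 2 (mod 13): 4389·t ≡ 2 − 1836 = -1834 (mod 13).
    Reduce coefficients mod 13: 8·t ≡ 12 (mod 13).
    The inverse of 8 mod 13 is 5 (since 8·5 = 40 = 3·13 + 1), so t ≡ 5·12 = 60 ≡ 8 (mod 13).
    Then x = 1836 + 4389·8 = 36948, valid modulo lcm(4389, 13) = 57057: x ≡ 36948 (mod 57057).
Verify against each original: 36948 mod 3 = 0, 36948 mod 19 = 12, 36948 mod 7 = 2, 36948 mod 11 = 10, 36948 mod 13 = 2.

x ≡ 36948 (mod 57057).


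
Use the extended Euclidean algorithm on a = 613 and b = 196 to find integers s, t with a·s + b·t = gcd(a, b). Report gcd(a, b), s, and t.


Euclidean algorithm on (613, 196) — divide until remainder is 0:
  613 = 3 · 196 + 25
  196 = 7 · 25 + 21
  25 = 1 · 21 + 4
  21 = 5 · 4 + 1
  4 = 4 · 1 + 0
gcd(613, 196) = 1.
Track Bezout coefficients alongside the remainders: start with r₀ = 613 = a·1 + b·0 (s = 1, t = 0) and r₁ = 196 = a·0 + b·1 (s = 0, t = 1); each new remainder r_{k+1} = r_{k-1} − q_k·r_k inherits s_{k+1} = s_{k-1} − q_k·s_k, t_{k+1} = t_{k-1} − q_k·t_k, so r_k = a·s_k + b·t_k at every step:
  q = 3: r = 25, s = 1 − 3·0 = 1, t = 0 − 3·1 = -3  (check: 613·1 + 196·(-3) = 25)
  q = 7: r = 21, s = 0 − 7·1 = -7, t = 1 − 7·(-3) = 22  (check: 613·(-7) + 196·22 = 21)
  q = 1: r = 4, s = 1 − 1·(-7) = 8, t = -3 − 1·22 = -25  (check: 613·8 + 196·(-25) = 4)
  q = 5: r = 1, s = -7 − 5·8 = -47, t = 22 − 5·(-25) = 147  (check: 613·(-47) + 196·147 = 1)
The row with r = 1 (the gcd) gives the Bezout coefficients s = -47, t = 147.
Result: 613 · (-47) + 196 · (147) = 1.

gcd(613, 196) = 1; s = -47, t = 147 (check: 613·(-47) + 196·147 = 1).


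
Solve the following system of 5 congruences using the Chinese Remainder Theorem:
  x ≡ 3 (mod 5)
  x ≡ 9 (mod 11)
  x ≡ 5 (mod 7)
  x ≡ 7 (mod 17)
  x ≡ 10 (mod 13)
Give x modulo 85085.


Product of moduli M = 5 · 11 · 7 · 17 · 13 = 85085.
Merge one congruence at a time:
  Start: x ≡ 3 (mod 5).
  Combine with x ≡ 9 (mod 11); new modulus lcm = 55.
    Write x = 3 + 5·t and substitute into x ≡ 9 (mod 11): 5·t ≡ 9 − 3 = 6 (mod 11).
    The inverse of 5 mod 11 is 9 (since 5·9 = 45 = 4·11 + 1), so t ≡ 9·6 = 54 ≡ 10 (mod 11).
    Then x = 3 + 5·10 = 53, valid modulo lcm(5, 11) = 55: x ≡ 53 (mod 55).
  Combine with x ≡ 5 (mod 7); new modulus lcm = 385.
    Write x = 53 + 55·t and substitute into x ≡ 5 (mod 7): 55·t ≡ 5 − 53 = -48 (mod 7).
    Reduce coefficients mod 7: 6·t ≡ 1 (mod 7).
    The inverse of 6 mod 7 is 6 (since 6·6 = 36 = 5·7 + 1), so t ≡ 6·1 = 6 ≡ 6 (mod 7).
    Then x = 53 + 55·6 = 383, valid modulo lcm(55, 7) = 385: x ≡ 383 (mod 385).
  Combine with x ≡ 7 (mod 17); new modulus lcm = 6545.
    Write x = 383 + 385·t and substitute into x ≡ 7 (mod 17): 385·t ≡ 7 − 383 = -376 (mod 17).
    Reduce coefficients mod 17: 11·t ≡ 15 (mod 17).
    The inverse of 11 mod 17 is 14 (since 11·14 = 154 = 9·17 + 1), so t ≡ 14·15 = 210 ≡ 6 (mod 17).
    Then x = 383 + 385·6 = 2693, valid modulo lcm(385, 17) = 6545: x ≡ 2693 (mod 6545).
  Combine with x ≡ 10 (mod 13); new modulus lcm = 85085.
    Write x = 2693 + 6545·t and substitute into x ≡ 10 (mod 13): 6545·t ≡ 10 − 2693 = -2683 (mod 13).
    Reduce coefficients mod 13: 6·t ≡ 8 (mod 13).
    The inverse of 6 mod 13 is 11 (since 6·11 = 66 = 5·13 + 1), so t ≡ 11·8 = 88 ≡ 10 (mod 13).
    Then x = 2693 + 6545·10 = 68143, valid modulo lcm(6545, 13) = 85085: x ≡ 68143 (mod 85085).
Verify against each original: 68143 mod 5 = 3, 68143 mod 11 = 9, 68143 mod 7 = 5, 68143 mod 17 = 7, 68143 mod 13 = 10.

x ≡ 68143 (mod 85085).


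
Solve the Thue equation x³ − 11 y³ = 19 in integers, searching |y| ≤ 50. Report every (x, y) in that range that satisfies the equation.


The equation is x³ - 11y³ = 19. For fixed y, x³ = 11·y³ + 19, so a solution requires the RHS to be a perfect cube.
Strategy: iterate y from -50 to 50, compute RHS = 11·y³ + 19, and check whether it is a (positive or negative) perfect cube.
Check small values of y:
  y = 0: RHS = 19 is not a perfect cube.
  y = 1: RHS = 30 is not a perfect cube.
  y = -1: RHS = 8 = (2)³ ⇒ x = 2 works.
  y = 2: RHS = 107 is not a perfect cube.
  y = -2: RHS = -69 is not a perfect cube.
  y = 3: RHS = 316 is not a perfect cube.
  y = -3: RHS = -278 is not a perfect cube.
Continuing, at y = -9: RHS = -8000 = (-20)³ ⇒ x = -20 works.
Searching the remaining y in |y| ≤ 50 finds no further solutions.
Collected solutions: (2, -1), (-20, -9).

Solutions (with |y| ≤ 50): (2, -1), (-20, -9).


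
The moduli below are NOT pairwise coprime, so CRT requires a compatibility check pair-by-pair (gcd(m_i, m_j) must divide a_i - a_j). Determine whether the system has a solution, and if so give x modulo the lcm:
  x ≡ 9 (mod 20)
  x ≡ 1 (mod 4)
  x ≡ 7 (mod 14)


Moduli 20, 4, 14 are not pairwise coprime, so CRT works modulo lcm(m_i) when all pairwise compatibility conditions hold.
Pairwise compatibility: gcd(m_i, m_j) must divide a_i - a_j for every pair.
Merge one congruence at a time:
  Start: x ≡ 9 (mod 20).
  Combine with x ≡ 1 (mod 4): gcd(20, 4) = 4; 1 - 9 = -8, which IS divisible by 4, so compatible.
    Write x = 9 + 20·t and substitute into x ≡ 1 (mod 4): 20·t ≡ 1 − 9 = -8 (mod 4).
    Divide the congruence (and modulus) by g = 4: 5·t ≡ -2 (mod 1).
    Modulo 1 every t works; take t = 0.
    Then x = 9 + 20·0 = 9, valid modulo lcm(20, 4) = 20: x ≡ 9 (mod 20).
  Combine with x ≡ 7 (mod 14): gcd(20, 14) = 2; 7 - 9 = -2, which IS divisible by 2, so compatible.
    Write x = 9 + 20·t and substitute into x ≡ 7 (mod 14): 20·t ≡ 7 − 9 = -2 (mod 14).
    Divide the congruence (and modulus) by g = 2: 10·t ≡ -1 (mod 7).
    Reduce coefficients mod 7: 3·t ≡ 6 (mod 7).
    The inverse of 3 mod 7 is 5 (since 3·5 = 15 = 2·7 + 1), so t ≡ 5·6 = 30 ≡ 2 (mod 7).
    Then x = 9 + 20·2 = 49, valid modulo lcm(20, 14) = 140: x ≡ 49 (mod 140).
Verify: 49 mod 20 = 9, 49 mod 4 = 1, 49 mod 14 = 7.

x ≡ 49 (mod 140).


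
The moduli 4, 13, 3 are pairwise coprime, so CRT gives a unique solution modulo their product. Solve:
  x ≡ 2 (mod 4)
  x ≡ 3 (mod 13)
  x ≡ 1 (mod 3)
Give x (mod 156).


Moduli 4, 13, 3 are pairwise coprime; by CRT there is a unique solution modulo M = 4 · 13 · 3 = 156.
Solve pairwise, accumulating the modulus:
  Start with x ≡ 2 (mod 4).
  Combine with x ≡ 3 (mod 13): since gcd(4, 13) = 1, we get a unique residue mod 52.
    Write x = 2 + 4·t and substitute into x ≡ 3 (mod 13): 4·t ≡ 3 − 2 = 1 (mod 13).
    The inverse of 4 mod 13 is 10 (since 4·10 = 40 = 3·13 + 1), so t ≡ 10·1 = 10 ≡ 10 (mod 13).
    Then x = 2 + 4·10 = 42, valid modulo lcm(4, 13) = 52: x ≡ 42 (mod 52).
  Combine with x ≡ 1 (mod 3): since gcd(52, 3) = 1, we get a unique residue mod 156.
    Write x = 42 + 52·t and substitute into x ≡ 1 (mod 3): 52·t ≡ 1 − 42 = -41 (mod 3).
    Reduce coefficients mod 3: 1·t ≡ 1 (mod 3).
    So t ≡ 1 (mod 3).
    Then x = 42 + 52·1 = 94, valid modulo lcm(52, 3) = 156: x ≡ 94 (mod 156).
Verify: 94 mod 4 = 2 ✓, 94 mod 13 = 3 ✓, 94 mod 3 = 1 ✓.

x ≡ 94 (mod 156).


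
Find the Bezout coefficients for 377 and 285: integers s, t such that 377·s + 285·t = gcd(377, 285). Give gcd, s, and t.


Euclidean algorithm on (377, 285) — divide until remainder is 0:
  377 = 1 · 285 + 92
  285 = 3 · 92 + 9
  92 = 10 · 9 + 2
  9 = 4 · 2 + 1
  2 = 2 · 1 + 0
gcd(377, 285) = 1.
Track Bezout coefficients alongside the remainders: start with r₀ = 377 = a·1 + b·0 (s = 1, t = 0) and r₁ = 285 = a·0 + b·1 (s = 0, t = 1); each new remainder r_{k+1} = r_{k-1} − q_k·r_k inherits s_{k+1} = s_{k-1} − q_k·s_k, t_{k+1} = t_{k-1} − q_k·t_k, so r_k = a·s_k + b·t_k at every step:
  q = 1: r = 92, s = 1 − 1·0 = 1, t = 0 − 1·1 = -1  (check: 377·1 + 285·(-1) = 92)
  q = 3: r = 9, s = 0 − 3·1 = -3, t = 1 − 3·(-1) = 4  (check: 377·(-3) + 285·4 = 9)
  q = 10: r = 2, s = 1 − 10·(-3) = 31, t = -1 − 10·4 = -41  (check: 377·31 + 285·(-41) = 2)
  q = 4: r = 1, s = -3 − 4·31 = -127, t = 4 − 4·(-41) = 168  (check: 377·(-127) + 285·168 = 1)
The row with r = 1 (the gcd) gives the Bezout coefficients s = -127, t = 168.
Result: 377 · (-127) + 285 · (168) = 1.

gcd(377, 285) = 1; s = -127, t = 168 (check: 377·(-127) + 285·168 = 1).


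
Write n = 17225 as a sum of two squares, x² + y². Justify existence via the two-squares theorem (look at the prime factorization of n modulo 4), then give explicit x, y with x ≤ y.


Step 1: Factor n = 17225 = 5^2 · 13 · 53.
Step 2: Check the mod-4 condition on each prime factor: 5 ≡ 1 (mod 4), exponent 2; 13 ≡ 1 (mod 4), exponent 1; 53 ≡ 1 (mod 4), exponent 1.
All primes ≡ 3 (mod 4) appear to even exponent (or don't appear), so by the two-squares theorem n IS expressible as a sum of two squares.
Step 3: Build a representation. Group n = k² · m with k = 5 and m = 13 · 53 = 689 (a product of primes ≡ 1 (mod 4)); a representation of m scales to one of n via (k·x)² + (k·y)² = k²(x² + y²). Each prime p ≡ 1 (mod 4) is itself a sum of two squares; find a² by testing p − a² for a perfect square:
  13: 13 − 1² = 12, 13 − 2² = 9 = 3² ⇒ 13 = 2² + 3².
  53: 53 − 1² = 52, 53 − 2² = 49 = 7² ⇒ 53 = 2² + 7².
  Combine using the Brahmagupta–Fibonacci identity (a² + b²)(c² + d²) = (ac − bd)² + (ad + bc)² = (ac + bd)² + (ad − bc)²:
  13 · 53 = 689: from (2² + 3²)(2² + 7²), take (2·2 − 3·7, 2·7 + 3·2) = (4 − 21, 14 + 6) = (-17, 20); dropping signs (only squares matter) gives (17, 20); check 17² + 20² = 289 + 400 = 689 ✓.
  Scale by k = 5: (5·17, 5·20) = (85, 100).
Step 4: Order so x ≤ y and verify: 85² + 100² = 7225 + 10000 = 17225 = n. ✓

n = 17225 = 85² + 100² (one valid representation with x ≤ y).


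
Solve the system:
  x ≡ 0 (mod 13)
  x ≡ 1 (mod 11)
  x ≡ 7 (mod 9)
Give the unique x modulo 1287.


Moduli 13, 11, 9 are pairwise coprime; by CRT there is a unique solution modulo M = 13 · 11 · 9 = 1287.
Solve pairwise, accumulating the modulus:
  Start with x ≡ 0 (mod 13).
  Combine with x ≡ 1 (mod 11): since gcd(13, 11) = 1, we get a unique residue mod 143.
    Write x = 0 + 13·t and substitute into x ≡ 1 (mod 11): 13·t ≡ 1 − 0 = 1 (mod 11).
    Reduce coefficients mod 11: 2·t ≡ 1 (mod 11).
    The inverse of 2 mod 11 is 6 (since 2·6 = 12 = 1·11 + 1), so t ≡ 6·1 = 6 ≡ 6 (mod 11).
    Then x = 0 + 13·6 = 78, valid modulo lcm(13, 11) = 143: x ≡ 78 (mod 143).
  Combine with x ≡ 7 (mod 9): since gcd(143, 9) = 1, we get a unique residue mod 1287.
    Write x = 78 + 143·t and substitute into x ≡ 7 (mod 9): 143·t ≡ 7 − 78 = -71 (mod 9).
    Reduce coefficients mod 9: 8·t ≡ 1 (mod 9).
    The inverse of 8 mod 9 is 8 (since 8·8 = 64 = 7·9 + 1), so t ≡ 8·1 = 8 ≡ 8 (mod 9).
    Then x = 78 + 143·8 = 1222, valid modulo lcm(143, 9) = 1287: x ≡ 1222 (mod 1287).
Verify: 1222 mod 13 = 0 ✓, 1222 mod 11 = 1 ✓, 1222 mod 9 = 7 ✓.

x ≡ 1222 (mod 1287).


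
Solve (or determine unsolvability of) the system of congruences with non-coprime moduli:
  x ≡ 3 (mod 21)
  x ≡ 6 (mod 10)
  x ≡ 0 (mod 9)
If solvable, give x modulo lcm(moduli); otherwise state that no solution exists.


Moduli 21, 10, 9 are not pairwise coprime, so CRT works modulo lcm(m_i) when all pairwise compatibility conditions hold.
Pairwise compatibility: gcd(m_i, m_j) must divide a_i - a_j for every pair.
Merge one congruence at a time:
  Start: x ≡ 3 (mod 21).
  Combine with x ≡ 6 (mod 10): gcd(21, 10) = 1; 6 - 3 = 3, which IS divisible by 1, so compatible.
    Write x = 3 + 21·t and substitute into x ≡ 6 (mod 10): 21·t ≡ 6 − 3 = 3 (mod 10).
    Reduce coefficients mod 10: 1·t ≡ 3 (mod 10).
    So t ≡ 3 (mod 10).
    Then x = 3 + 21·3 = 66, valid modulo lcm(21, 10) = 210: x ≡ 66 (mod 210).
  Combine with x ≡ 0 (mod 9): gcd(210, 9) = 3; 0 - 66 = -66, which IS divisible by 3, so compatible.
    Write x = 66 + 210·t and substitute into x ≡ 0 (mod 9): 210·t ≡ 0 − 66 = -66 (mod 9).
    Divide the congruence (and modulus) by g = 3: 70·t ≡ -22 (mod 3).
    Reduce coefficients mod 3: 1·t ≡ 2 (mod 3).
    So t ≡ 2 (mod 3).
    Then x = 66 + 210·2 = 486, valid modulo lcm(210, 9) = 630: x ≡ 486 (mod 630).
Verify: 486 mod 21 = 3, 486 mod 10 = 6, 486 mod 9 = 0.

x ≡ 486 (mod 630).


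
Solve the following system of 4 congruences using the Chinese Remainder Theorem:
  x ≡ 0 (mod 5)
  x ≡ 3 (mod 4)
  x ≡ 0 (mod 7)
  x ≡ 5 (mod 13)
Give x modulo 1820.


Product of moduli M = 5 · 4 · 7 · 13 = 1820.
Merge one congruence at a time:
  Start: x ≡ 0 (mod 5).
  Combine with x ≡ 3 (mod 4); new modulus lcm = 20.
    Write x = 0 + 5·t and substitute into x ≡ 3 (mod 4): 5·t ≡ 3 − 0 = 3 (mod 4).
    Reduce coefficients mod 4: 1·t ≡ 3 (mod 4).
    So t ≡ 3 (mod 4).
    Then x = 0 + 5·3 = 15, valid modulo lcm(5, 4) = 20: x ≡ 15 (mod 20).
  Combine with x ≡ 0 (mod 7); new modulus lcm = 140.
    Write x = 15 + 20·t and substitute into x ≡ 0 (mod 7): 20·t ≡ 0 − 15 = -15 (mod 7).
    Reduce coefficients mod 7: 6·t ≡ 6 (mod 7).
    The inverse of 6 mod 7 is 6 (since 6·6 = 36 = 5·7 + 1), so t ≡ 6·6 = 36 ≡ 1 (mod 7).
    Then x = 15 + 20·1 = 35, valid modulo lcm(20, 7) = 140: x ≡ 35 (mod 140).
  Combine with x ≡ 5 (mod 13); new modulus lcm = 1820.
    Write x = 35 + 140·t and substitute into x ≡ 5 (mod 13): 140·t ≡ 5 − 35 = -30 (mod 13).
    Reduce coefficients mod 13: 10·t ≡ 9 (mod 13).
    The inverse of 10 mod 13 is 4 (since 10·4 = 40 = 3·13 + 1), so t ≡ 4·9 = 36 ≡ 10 (mod 13).
    Then x = 35 + 140·10 = 1435, valid modulo lcm(140, 13) = 1820: x ≡ 1435 (mod 1820).
Verify against each original: 1435 mod 5 = 0, 1435 mod 4 = 3, 1435 mod 7 = 0, 1435 mod 13 = 5.

x ≡ 1435 (mod 1820).


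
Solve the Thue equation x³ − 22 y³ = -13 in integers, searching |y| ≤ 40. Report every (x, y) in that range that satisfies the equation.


The equation is x³ - 22y³ = -13. For fixed y, x³ = 22·y³ − 13, so a solution requires the RHS to be a perfect cube.
Strategy: iterate y from -40 to 40, compute RHS = 22·y³ − 13, and check whether it is a (positive or negative) perfect cube.
Check small values of y:
  y = 0: RHS = -13 is not a perfect cube.
  y = 1: RHS = 9 is not a perfect cube.
  y = -1: RHS = -35 is not a perfect cube.
  y = 2: RHS = 163 is not a perfect cube.
  y = -2: RHS = -189 is not a perfect cube.
  y = 3: RHS = 581 is not a perfect cube.
  y = -3: RHS = -607 is not a perfect cube.
Continuing the search up to |y| = 40 finds no solutions either.
No (x, y) in the scanned range satisfies the equation.

No integer solutions with |y| ≤ 40.


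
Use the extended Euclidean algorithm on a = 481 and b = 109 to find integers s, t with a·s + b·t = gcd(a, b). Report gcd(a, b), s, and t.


Euclidean algorithm on (481, 109) — divide until remainder is 0:
  481 = 4 · 109 + 45
  109 = 2 · 45 + 19
  45 = 2 · 19 + 7
  19 = 2 · 7 + 5
  7 = 1 · 5 + 2
  5 = 2 · 2 + 1
  2 = 2 · 1 + 0
gcd(481, 109) = 1.
Track Bezout coefficients alongside the remainders: start with r₀ = 481 = a·1 + b·0 (s = 1, t = 0) and r₁ = 109 = a·0 + b·1 (s = 0, t = 1); each new remainder r_{k+1} = r_{k-1} − q_k·r_k inherits s_{k+1} = s_{k-1} − q_k·s_k, t_{k+1} = t_{k-1} − q_k·t_k, so r_k = a·s_k + b·t_k at every step:
  q = 4: r = 45, s = 1 − 4·0 = 1, t = 0 − 4·1 = -4  (check: 481·1 + 109·(-4) = 45)
  q = 2: r = 19, s = 0 − 2·1 = -2, t = 1 − 2·(-4) = 9  (check: 481·(-2) + 109·9 = 19)
  q = 2: r = 7, s = 1 − 2·(-2) = 5, t = -4 − 2·9 = -22  (check: 481·5 + 109·(-22) = 7)
  q = 2: r = 5, s = -2 − 2·5 = -12, t = 9 − 2·(-22) = 53  (check: 481·(-12) + 109·53 = 5)
  q = 1: r = 2, s = 5 − 1·(-12) = 17, t = -22 − 1·53 = -75  (check: 481·17 + 109·(-75) = 2)
  q = 2: r = 1, s = -12 − 2·17 = -46, t = 53 − 2·(-75) = 203  (check: 481·(-46) + 109·203 = 1)
The row with r = 1 (the gcd) gives the Bezout coefficients s = -46, t = 203.
Result: 481 · (-46) + 109 · (203) = 1.

gcd(481, 109) = 1; s = -46, t = 203 (check: 481·(-46) + 109·203 = 1).


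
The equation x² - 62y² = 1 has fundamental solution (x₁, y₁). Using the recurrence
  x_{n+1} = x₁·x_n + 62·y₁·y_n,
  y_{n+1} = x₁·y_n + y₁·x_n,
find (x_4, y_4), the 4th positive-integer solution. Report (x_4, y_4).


Step 1: Find the fundamental solution (x₁, y₁) of x² - 62y² = 1.
  Expand √62 as a continued fraction. a₀ = ⌊√62⌋ = 7; iterate m_{k+1} = d_k·a_k − m_k, d_{k+1} = (62 − m_{k+1}²)/d_k, a_{k+1} = ⌊(a₀ + m_{k+1})/d_{k+1}⌋ (starting m₀ = 0, d₀ = 1), with convergents p_k = a_k·p_{k-1} + p_{k-2}, q_k = a_k·q_{k-1} + q_{k-2} (p₋₁ = 1, q₋₁ = 0):
  k = 0: a₀ = 7; p₀/q₀ = 7/1; p₀² − 62·q₀² = 49 − 62 = -13.
  k = 1: m = 7, d = 13, a = ⌊(7 + 7)/13⌋ = 1; p/q = (1·7 + 1)/(1·1 + 0) = 8/1; p² − 62·q² = 64 − 62 = 2.
  k = 2: m = 6, d = 2, a = ⌊(7 + 6)/2⌋ = 6; p/q = (6·8 + 7)/(6·1 + 1) = 55/7; p² − 62·q² = 3025 − 3038 = -13.
  k = 3: m = 6, d = 13, a = ⌊(7 + 6)/13⌋ = 1; p/q = (1·55 + 8)/(1·7 + 1) = 63/8; p² − 62·q² = 3969 − 3968 = 1.
  The first convergent with p² − 62·q² = 1 gives the fundamental solution (x₁, y₁) = (63, 8).
Step 2: Apply the recurrence (x_{n+1}, y_{n+1}) = (x₁x_n + 62y₁y_n, x₁y_n + y₁x_n) repeatedly.
  From (x_1, y_1) = (63, 8): x_2 = 63·63 + 62·8·8 = 7937; y_2 = 63·8 + 8·63 = 1008.
  From (x_2, y_2) = (7937, 1008): x_3 = 63·7937 + 62·8·1008 = 999999; y_3 = 63·1008 + 8·7937 = 127000.
  From (x_3, y_3) = (999999, 127000): x_4 = 63·999999 + 62·8·127000 = 125991937; y_4 = 63·127000 + 8·999999 = 16000992.
Step 3: Verify x_4² - 62·y_4² = 15873968189011969 - 15873968189011968 = 1 (should be 1). ✓

(x_1, y_1) = (63, 8); (x_4, y_4) = (125991937, 16000992).


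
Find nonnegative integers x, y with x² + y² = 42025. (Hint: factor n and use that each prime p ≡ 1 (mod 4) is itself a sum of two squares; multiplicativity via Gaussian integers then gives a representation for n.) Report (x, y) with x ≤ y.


Step 1: Factor n = 42025 = 5^2 · 41^2.
Step 2: Check the mod-4 condition on each prime factor: 5 ≡ 1 (mod 4), exponent 2; 41 ≡ 1 (mod 4), exponent 2.
All primes ≡ 3 (mod 4) appear to even exponent (or don't appear), so by the two-squares theorem n IS expressible as a sum of two squares.
Step 3: Build a representation. Group n = k² · m with k = 5 and m = 41 · 41 = 1681 (a product of primes ≡ 1 (mod 4)); a representation of m scales to one of n via (k·x)² + (k·y)² = k²(x² + y²). Each prime p ≡ 1 (mod 4) is itself a sum of two squares; find a² by testing p − a² for a perfect square:
  41: 41 − 1² = 40, 41 − 2² = 37, 41 − 3² = 32, 41 − 4² = 25 = 5² ⇒ 41 = 4² + 5².
  Combine using the Brahmagupta–Fibonacci identity (a² + b²)(c² + d²) = (ac − bd)² + (ad + bc)² = (ac + bd)² + (ad − bc)²:
  41 · 41 = 1681: from (4² + 5²)(4² + 5²), take (4·4 − 5·5, 4·5 + 5·4) = (16 − 25, 20 + 20) = (-9, 40); dropping signs (only squares matter) gives (9, 40); check 9² + 40² = 81 + 1600 = 1681 ✓.
  Scale by k = 5: (5·9, 5·40) = (45, 200).
Step 4: Order so x ≤ y and verify: 45² + 200² = 2025 + 40000 = 42025 = n. ✓

n = 42025 = 45² + 200² (one valid representation with x ≤ y).


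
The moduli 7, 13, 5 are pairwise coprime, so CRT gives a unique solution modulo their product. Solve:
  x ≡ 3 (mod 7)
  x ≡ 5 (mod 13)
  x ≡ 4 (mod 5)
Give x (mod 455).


Moduli 7, 13, 5 are pairwise coprime; by CRT there is a unique solution modulo M = 7 · 13 · 5 = 455.
Solve pairwise, accumulating the modulus:
  Start with x ≡ 3 (mod 7).
  Combine with x ≡ 5 (mod 13): since gcd(7, 13) = 1, we get a unique residue mod 91.
    Write x = 3 + 7·t and substitute into x ≡ 5 (mod 13): 7·t ≡ 5 − 3 = 2 (mod 13).
    The inverse of 7 mod 13 is 2 (since 7·2 = 14 = 1·13 + 1), so t ≡ 2·2 = 4 ≡ 4 (mod 13).
    Then x = 3 + 7·4 = 31, valid modulo lcm(7, 13) = 91: x ≡ 31 (mod 91).
  Combine with x ≡ 4 (mod 5): since gcd(91, 5) = 1, we get a unique residue mod 455.
    Write x = 31 + 91·t and substitute into x ≡ 4 (mod 5): 91·t ≡ 4 − 31 = -27 (mod 5).
    Reduce coefficients mod 5: 1·t ≡ 3 (mod 5).
    So t ≡ 3 (mod 5).
    Then x = 31 + 91·3 = 304, valid modulo lcm(91, 5) = 455: x ≡ 304 (mod 455).
Verify: 304 mod 7 = 3 ✓, 304 mod 13 = 5 ✓, 304 mod 5 = 4 ✓.

x ≡ 304 (mod 455).


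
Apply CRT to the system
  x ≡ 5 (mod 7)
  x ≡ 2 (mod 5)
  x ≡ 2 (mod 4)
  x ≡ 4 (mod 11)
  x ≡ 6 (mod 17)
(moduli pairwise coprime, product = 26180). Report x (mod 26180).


Product of moduli M = 7 · 5 · 4 · 11 · 17 = 26180.
Merge one congruence at a time:
  Start: x ≡ 5 (mod 7).
  Combine with x ≡ 2 (mod 5); new modulus lcm = 35.
    Write x = 5 + 7·t and substitute into x ≡ 2 (mod 5): 7·t ≡ 2 − 5 = -3 (mod 5).
    Reduce coefficients mod 5: 2·t ≡ 2 (mod 5).
    The inverse of 2 mod 5 is 3 (since 2·3 = 6 = 1·5 + 1), so t ≡ 3·2 = 6 ≡ 1 (mod 5).
    Then x = 5 + 7·1 = 12, valid modulo lcm(7, 5) = 35: x ≡ 12 (mod 35).
  Combine with x ≡ 2 (mod 4); new modulus lcm = 140.
    Write x = 12 + 35·t and substitute into x ≡ 2 (mod 4): 35·t ≡ 2 − 12 = -10 (mod 4).
    Reduce coefficients mod 4: 3·t ≡ 2 (mod 4).
    The inverse of 3 mod 4 is 3 (since 3·3 = 9 = 2·4 + 1), so t ≡ 3·2 = 6 ≡ 2 (mod 4).
    Then x = 12 + 35·2 = 82, valid modulo lcm(35, 4) = 140: x ≡ 82 (mod 140).
  Combine with x ≡ 4 (mod 11); new modulus lcm = 1540.
    Write x = 82 + 140·t and substitute into x ≡ 4 (mod 11): 140·t ≡ 4 − 82 = -78 (mod 11).
    Reduce coefficients mod 11: 8·t ≡ 10 (mod 11).
    The inverse of 8 mod 11 is 7 (since 8·7 = 56 = 5·11 + 1), so t ≡ 7·10 = 70 ≡ 4 (mod 11).
    Then x = 82 + 140·4 = 642, valid modulo lcm(140, 11) = 1540: x ≡ 642 (mod 1540).
  Combine with x ≡ 6 (mod 17); new modulus lcm = 26180.
    Write x = 642 + 1540·t and substitute into x ≡ 6 (mod 17): 1540·t ≡ 6 − 642 = -636 (mod 17).
    Reduce coefficients mod 17: 10·t ≡ 10 (mod 17).
    The inverse of 10 mod 17 is 12 (since 10·12 = 120 = 7·17 + 1), so t ≡ 12·10 = 120 ≡ 1 (mod 17).
    Then x = 642 + 1540·1 = 2182, valid modulo lcm(1540, 17) = 26180: x ≡ 2182 (mod 26180).
Verify against each original: 2182 mod 7 = 5, 2182 mod 5 = 2, 2182 mod 4 = 2, 2182 mod 11 = 4, 2182 mod 17 = 6.

x ≡ 2182 (mod 26180).


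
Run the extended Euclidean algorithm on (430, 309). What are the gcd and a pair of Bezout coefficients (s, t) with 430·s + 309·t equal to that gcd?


Euclidean algorithm on (430, 309) — divide until remainder is 0:
  430 = 1 · 309 + 121
  309 = 2 · 121 + 67
  121 = 1 · 67 + 54
  67 = 1 · 54 + 13
  54 = 4 · 13 + 2
  13 = 6 · 2 + 1
  2 = 2 · 1 + 0
gcd(430, 309) = 1.
Track Bezout coefficients alongside the remainders: start with r₀ = 430 = a·1 + b·0 (s = 1, t = 0) and r₁ = 309 = a·0 + b·1 (s = 0, t = 1); each new remainder r_{k+1} = r_{k-1} − q_k·r_k inherits s_{k+1} = s_{k-1} − q_k·s_k, t_{k+1} = t_{k-1} − q_k·t_k, so r_k = a·s_k + b·t_k at every step:
  q = 1: r = 121, s = 1 − 1·0 = 1, t = 0 − 1·1 = -1  (check: 430·1 + 309·(-1) = 121)
  q = 2: r = 67, s = 0 − 2·1 = -2, t = 1 − 2·(-1) = 3  (check: 430·(-2) + 309·3 = 67)
  q = 1: r = 54, s = 1 − 1·(-2) = 3, t = -1 − 1·3 = -4  (check: 430·3 + 309·(-4) = 54)
  q = 1: r = 13, s = -2 − 1·3 = -5, t = 3 − 1·(-4) = 7  (check: 430·(-5) + 309·7 = 13)
  q = 4: r = 2, s = 3 − 4·(-5) = 23, t = -4 − 4·7 = -32  (check: 430·23 + 309·(-32) = 2)
  q = 6: r = 1, s = -5 − 6·23 = -143, t = 7 − 6·(-32) = 199  (check: 430·(-143) + 309·199 = 1)
The row with r = 1 (the gcd) gives the Bezout coefficients s = -143, t = 199.
Result: 430 · (-143) + 309 · (199) = 1.

gcd(430, 309) = 1; s = -143, t = 199 (check: 430·(-143) + 309·199 = 1).


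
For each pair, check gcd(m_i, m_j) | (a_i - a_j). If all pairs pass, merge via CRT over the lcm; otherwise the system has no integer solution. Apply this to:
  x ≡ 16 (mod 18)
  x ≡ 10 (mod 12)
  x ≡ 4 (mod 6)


Moduli 18, 12, 6 are not pairwise coprime, so CRT works modulo lcm(m_i) when all pairwise compatibility conditions hold.
Pairwise compatibility: gcd(m_i, m_j) must divide a_i - a_j for every pair.
Merge one congruence at a time:
  Start: x ≡ 16 (mod 18).
  Combine with x ≡ 10 (mod 12): gcd(18, 12) = 6; 10 - 16 = -6, which IS divisible by 6, so compatible.
    Write x = 16 + 18·t and substitute into x ≡ 10 (mod 12): 18·t ≡ 10 − 16 = -6 (mod 12).
    Divide the congruence (and modulus) by g = 6: 3·t ≡ -1 (mod 2).
    Reduce coefficients mod 2: 1·t ≡ 1 (mod 2).
    So t ≡ 1 (mod 2).
    Then x = 16 + 18·1 = 34, valid modulo lcm(18, 12) = 36: x ≡ 34 (mod 36).
  Combine with x ≡ 4 (mod 6): gcd(36, 6) = 6; 4 - 34 = -30, which IS divisible by 6, so compatible.
    Write x = 34 + 36·t and substitute into x ≡ 4 (mod 6): 36·t ≡ 4 − 34 = -30 (mod 6).
    Divide the congruence (and modulus) by g = 6: 6·t ≡ -5 (mod 1).
    Modulo 1 every t works; take t = 0.
    Then x = 34 + 36·0 = 34, valid modulo lcm(36, 6) = 36: x ≡ 34 (mod 36).
Verify: 34 mod 18 = 16, 34 mod 12 = 10, 34 mod 6 = 4.

x ≡ 34 (mod 36).


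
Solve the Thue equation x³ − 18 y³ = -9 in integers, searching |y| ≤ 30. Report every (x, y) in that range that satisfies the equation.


The equation is x³ - 18y³ = -9. For fixed y, x³ = 18·y³ − 9, so a solution requires the RHS to be a perfect cube.
Strategy: iterate y from -30 to 30, compute RHS = 18·y³ − 9, and check whether it is a (positive or negative) perfect cube.
Check small values of y:
  y = 0: RHS = -9 is not a perfect cube.
  y = 1: RHS = 9 is not a perfect cube.
  y = -1: RHS = -27 = (-3)³ ⇒ x = -3 works.
  y = 2: RHS = 135 is not a perfect cube.
  y = -2: RHS = -153 is not a perfect cube.
  y = 3: RHS = 477 is not a perfect cube.
  y = -3: RHS = -495 is not a perfect cube.
Continuing the search up to |y| = 30 finds no further solutions beyond those listed.
Collected solutions: (-3, -1).

Solutions (with |y| ≤ 30): (-3, -1).


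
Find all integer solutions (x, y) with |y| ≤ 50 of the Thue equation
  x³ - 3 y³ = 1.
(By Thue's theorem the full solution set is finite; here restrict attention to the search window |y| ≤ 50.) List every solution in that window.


The equation is x³ - 3y³ = 1. For fixed y, x³ = 3·y³ + 1, so a solution requires the RHS to be a perfect cube.
Strategy: iterate y from -50 to 50, compute RHS = 3·y³ + 1, and check whether it is a (positive or negative) perfect cube.
Check small values of y:
  y = 0: RHS = 1 = (1)³ ⇒ x = 1 works.
  y = 1: RHS = 4 is not a perfect cube.
  y = -1: RHS = -2 is not a perfect cube.
  y = 2: RHS = 25 is not a perfect cube.
  y = -2: RHS = -23 is not a perfect cube.
  y = 3: RHS = 82 is not a perfect cube.
  y = -3: RHS = -80 is not a perfect cube.
Continuing the search up to |y| = 50 finds no further solutions beyond those listed.
Collected solutions: (1, 0).

Solutions (with |y| ≤ 50): (1, 0).


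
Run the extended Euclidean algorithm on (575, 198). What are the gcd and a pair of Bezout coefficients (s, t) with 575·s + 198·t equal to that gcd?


Euclidean algorithm on (575, 198) — divide until remainder is 0:
  575 = 2 · 198 + 179
  198 = 1 · 179 + 19
  179 = 9 · 19 + 8
  19 = 2 · 8 + 3
  8 = 2 · 3 + 2
  3 = 1 · 2 + 1
  2 = 2 · 1 + 0
gcd(575, 198) = 1.
Track Bezout coefficients alongside the remainders: start with r₀ = 575 = a·1 + b·0 (s = 1, t = 0) and r₁ = 198 = a·0 + b·1 (s = 0, t = 1); each new remainder r_{k+1} = r_{k-1} − q_k·r_k inherits s_{k+1} = s_{k-1} − q_k·s_k, t_{k+1} = t_{k-1} − q_k·t_k, so r_k = a·s_k + b·t_k at every step:
  q = 2: r = 179, s = 1 − 2·0 = 1, t = 0 − 2·1 = -2  (check: 575·1 + 198·(-2) = 179)
  q = 1: r = 19, s = 0 − 1·1 = -1, t = 1 − 1·(-2) = 3  (check: 575·(-1) + 198·3 = 19)
  q = 9: r = 8, s = 1 − 9·(-1) = 10, t = -2 − 9·3 = -29  (check: 575·10 + 198·(-29) = 8)
  q = 2: r = 3, s = -1 − 2·10 = -21, t = 3 − 2·(-29) = 61  (check: 575·(-21) + 198·61 = 3)
  q = 2: r = 2, s = 10 − 2·(-21) = 52, t = -29 − 2·61 = -151  (check: 575·52 + 198·(-151) = 2)
  q = 1: r = 1, s = -21 − 1·52 = -73, t = 61 − 1·(-151) = 212  (check: 575·(-73) + 198·212 = 1)
The row with r = 1 (the gcd) gives the Bezout coefficients s = -73, t = 212.
Result: 575 · (-73) + 198 · (212) = 1.

gcd(575, 198) = 1; s = -73, t = 212 (check: 575·(-73) + 198·212 = 1).


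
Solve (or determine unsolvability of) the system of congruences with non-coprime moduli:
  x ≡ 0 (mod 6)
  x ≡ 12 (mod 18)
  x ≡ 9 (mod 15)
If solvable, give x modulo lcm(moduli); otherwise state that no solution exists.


Moduli 6, 18, 15 are not pairwise coprime, so CRT works modulo lcm(m_i) when all pairwise compatibility conditions hold.
Pairwise compatibility: gcd(m_i, m_j) must divide a_i - a_j for every pair.
Merge one congruence at a time:
  Start: x ≡ 0 (mod 6).
  Combine with x ≡ 12 (mod 18): gcd(6, 18) = 6; 12 - 0 = 12, which IS divisible by 6, so compatible.
    Write x = 0 + 6·t and substitute into x ≡ 12 (mod 18): 6·t ≡ 12 − 0 = 12 (mod 18).
    Divide the congruence (and modulus) by g = 6: 1·t ≡ 2 (mod 3).
    So t ≡ 2 (mod 3).
    Then x = 0 + 6·2 = 12, valid modulo lcm(6, 18) = 18: x ≡ 12 (mod 18).
  Combine with x ≡ 9 (mod 15): gcd(18, 15) = 3; 9 - 12 = -3, which IS divisible by 3, so compatible.
    Write x = 12 + 18·t and substitute into x ≡ 9 (mod 15): 18·t ≡ 9 − 12 = -3 (mod 15).
    Divide the congruence (and modulus) by g = 3: 6·t ≡ -1 (mod 5).
    Reduce coefficients mod 5: 1·t ≡ 4 (mod 5).
    So t ≡ 4 (mod 5).
    Then x = 12 + 18·4 = 84, valid modulo lcm(18, 15) = 90: x ≡ 84 (mod 90).
Verify: 84 mod 6 = 0, 84 mod 18 = 12, 84 mod 15 = 9.

x ≡ 84 (mod 90).


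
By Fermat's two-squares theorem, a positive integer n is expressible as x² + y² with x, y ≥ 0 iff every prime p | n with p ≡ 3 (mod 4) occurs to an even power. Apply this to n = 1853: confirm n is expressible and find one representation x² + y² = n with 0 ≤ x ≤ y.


Step 1: Factor n = 1853 = 17 · 109.
Step 2: Check the mod-4 condition on each prime factor: 17 ≡ 1 (mod 4), exponent 1; 109 ≡ 1 (mod 4), exponent 1.
All primes ≡ 3 (mod 4) appear to even exponent (or don't appear), so by the two-squares theorem n IS expressible as a sum of two squares.
Step 3: Build a representation. Here n = 17 · 109 is a product of primes ≡ 1 (mod 4). Each prime p ≡ 1 (mod 4) is itself a sum of two squares; find a² by testing p − a² for a perfect square:
  17: 17 − 1² = 16 = 4² ⇒ 17 = 1² + 4².
  109: 109 − 1² = 108, 109 − 2² = 105, 109 − 3² = 100 = 10² ⇒ 109 = 3² + 10².
  Combine using the Brahmagupta–Fibonacci identity (a² + b²)(c² + d²) = (ac − bd)² + (ad + bc)² = (ac + bd)² + (ad − bc)²:
  17 · 109 = 1853: from (1² + 4²)(3² + 10²), take (1·3 − 4·10, 1·10 + 4·3) = (3 − 40, 10 + 12) = (-37, 22); dropping signs (only squares matter) gives (37, 22); check 37² + 22² = 1369 + 484 = 1853 ✓.
Step 4: Order so x ≤ y and verify: 22² + 37² = 484 + 1369 = 1853 = n. ✓

n = 1853 = 22² + 37² (one valid representation with x ≤ y).


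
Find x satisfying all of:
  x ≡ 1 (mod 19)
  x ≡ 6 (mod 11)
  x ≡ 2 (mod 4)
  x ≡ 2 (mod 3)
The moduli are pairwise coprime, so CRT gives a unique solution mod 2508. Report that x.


Product of moduli M = 19 · 11 · 4 · 3 = 2508.
Merge one congruence at a time:
  Start: x ≡ 1 (mod 19).
  Combine with x ≡ 6 (mod 11); new modulus lcm = 209.
    Write x = 1 + 19·t and substitute into x ≡ 6 (mod 11): 19·t ≡ 6 − 1 = 5 (mod 11).
    Reduce coefficients mod 11: 8·t ≡ 5 (mod 11).
    The inverse of 8 mod 11 is 7 (since 8·7 = 56 = 5·11 + 1), so t ≡ 7·5 = 35 ≡ 2 (mod 11).
    Then x = 1 + 19·2 = 39, valid modulo lcm(19, 11) = 209: x ≡ 39 (mod 209).
  Combine with x ≡ 2 (mod 4); new modulus lcm = 836.
    Write x = 39 + 209·t and substitute into x ≡ 2 (mod 4): 209·t ≡ 2 − 39 = -37 (mod 4).
    Reduce coefficients mod 4: 1·t ≡ 3 (mod 4).
    So t ≡ 3 (mod 4).
    Then x = 39 + 209·3 = 666, valid modulo lcm(209, 4) = 836: x ≡ 666 (mod 836).
  Combine with x ≡ 2 (mod 3); new modulus lcm = 2508.
    Write x = 666 + 836·t and substitute into x ≡ 2 (mod 3): 836·t ≡ 2 − 666 = -664 (mod 3).
    Reduce coefficients mod 3: 2·t ≡ 2 (mod 3).
    The inverse of 2 mod 3 is 2 (since 2·2 = 4 = 1·3 + 1), so t ≡ 2·2 = 4 ≡ 1 (mod 3).
    Then x = 666 + 836·1 = 1502, valid modulo lcm(836, 3) = 2508: x ≡ 1502 (mod 2508).
Verify against each original: 1502 mod 19 = 1, 1502 mod 11 = 6, 1502 mod 4 = 2, 1502 mod 3 = 2.

x ≡ 1502 (mod 2508).


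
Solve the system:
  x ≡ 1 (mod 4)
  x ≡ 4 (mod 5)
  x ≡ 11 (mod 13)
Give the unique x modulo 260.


Moduli 4, 5, 13 are pairwise coprime; by CRT there is a unique solution modulo M = 4 · 5 · 13 = 260.
Solve pairwise, accumulating the modulus:
  Start with x ≡ 1 (mod 4).
  Combine with x ≡ 4 (mod 5): since gcd(4, 5) = 1, we get a unique residue mod 20.
    Write x = 1 + 4·t and substitute into x ≡ 4 (mod 5): 4·t ≡ 4 − 1 = 3 (mod 5).
    The inverse of 4 mod 5 is 4 (since 4·4 = 16 = 3·5 + 1), so t ≡ 4·3 = 12 ≡ 2 (mod 5).
    Then x = 1 + 4·2 = 9, valid modulo lcm(4, 5) = 20: x ≡ 9 (mod 20).
  Combine with x ≡ 11 (mod 13): since gcd(20, 13) = 1, we get a unique residue mod 260.
    Write x = 9 + 20·t and substitute into x ≡ 11 (mod 13): 20·t ≡ 11 − 9 = 2 (mod 13).
    Reduce coefficients mod 13: 7·t ≡ 2 (mod 13).
    The inverse of 7 mod 13 is 2 (since 7·2 = 14 = 1·13 + 1), so t ≡ 2·2 = 4 ≡ 4 (mod 13).
    Then x = 9 + 20·4 = 89, valid modulo lcm(20, 13) = 260: x ≡ 89 (mod 260).
Verify: 89 mod 4 = 1 ✓, 89 mod 5 = 4 ✓, 89 mod 13 = 11 ✓.

x ≡ 89 (mod 260).
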